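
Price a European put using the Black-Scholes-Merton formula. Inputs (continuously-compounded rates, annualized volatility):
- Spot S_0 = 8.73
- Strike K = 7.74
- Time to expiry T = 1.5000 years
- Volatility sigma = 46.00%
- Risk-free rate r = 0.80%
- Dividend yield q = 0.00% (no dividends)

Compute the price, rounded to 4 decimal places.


d1 = (ln(S/K) + (r - q + 0.5*sigma^2) * T) / (sigma * sqrt(T)) = 0.51663587
d2 = d1 - sigma * sqrt(T) = -0.04674677
exp(-rT) = 0.98807171; exp(-qT) = 1.00000000
P = K * exp(-rT) * N(-d2) - S_0 * exp(-qT) * N(-d1)
N(-d1) = 0.30270518; N(-d2) = 0.51864247
P = 7.7400 * 0.98807171 * 0.51864247 - 8.7300 * 1.00000000 * 0.30270518 = 1.3238

Answer: Price = 1.3238


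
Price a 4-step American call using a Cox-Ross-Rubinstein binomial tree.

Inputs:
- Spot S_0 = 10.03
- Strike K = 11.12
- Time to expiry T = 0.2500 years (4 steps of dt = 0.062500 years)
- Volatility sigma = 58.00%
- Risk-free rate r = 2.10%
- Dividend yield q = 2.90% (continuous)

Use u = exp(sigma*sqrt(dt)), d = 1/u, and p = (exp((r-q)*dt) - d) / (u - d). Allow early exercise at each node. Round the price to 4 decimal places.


Answer: Price = V(0,0) = 0.7919

Derivation:
dt = T/N = 0.062500
u = exp(sigma*sqrt(dt)) = 1.156040; d = 1/u = 0.865022
p = (exp((r-q)*dt) - d) / (u - d) = 0.462096
Discount per step: exp(-r*dt) = 0.998688
Stock lattice S(k, i) with i counting down-moves:
  k=0: S(0,0) = 10.0300
  k=1: S(1,0) = 11.5951; S(1,1) = 8.6762
  k=2: S(2,0) = 13.4044; S(2,1) = 10.0300; S(2,2) = 7.5051
  k=3: S(3,0) = 15.4960; S(3,1) = 11.5951; S(3,2) = 8.6762; S(3,3) = 6.4921
  k=4: S(4,0) = 17.9140; S(4,1) = 13.4044; S(4,2) = 10.0300; S(4,3) = 7.5051; S(4,4) = 5.6158
Terminal payoffs V(N, i) = max(S_T - K, 0):
  V(4,0) = 6.793965; V(4,1) = 2.284368; V(4,2) = 0.000000; V(4,3) = 0.000000; V(4,4) = 0.000000
Backward induction: V(k, i) = exp(-r*dt) * [p * V(k+1, i) + (1-p) * V(k+1, i+1)]; then take max(V_cont, immediate exercise) for American.
  V(3,0) = exp(-r*dt) * [p*6.793965 + (1-p)*2.284368] = 4.362504; exercise = 4.375979; V(3,0) = max -> 4.375979
  V(3,1) = exp(-r*dt) * [p*2.284368 + (1-p)*0.000000] = 1.054212; exercise = 0.475077; V(3,1) = max -> 1.054212
  V(3,2) = exp(-r*dt) * [p*0.000000 + (1-p)*0.000000] = 0.000000; exercise = 0.000000; V(3,2) = max -> 0.000000
  V(3,3) = exp(-r*dt) * [p*0.000000 + (1-p)*0.000000] = 0.000000; exercise = 0.000000; V(3,3) = max -> 0.000000
  V(2,0) = exp(-r*dt) * [p*4.375979 + (1-p)*1.054212] = 2.585790; exercise = 2.284368; V(2,0) = max -> 2.585790
  V(2,1) = exp(-r*dt) * [p*1.054212 + (1-p)*0.000000] = 0.486508; exercise = 0.000000; V(2,1) = max -> 0.486508
  V(2,2) = exp(-r*dt) * [p*0.000000 + (1-p)*0.000000] = 0.000000; exercise = 0.000000; V(2,2) = max -> 0.000000
  V(1,0) = exp(-r*dt) * [p*2.585790 + (1-p)*0.486508] = 1.454667; exercise = 0.475077; V(1,0) = max -> 1.454667
  V(1,1) = exp(-r*dt) * [p*0.486508 + (1-p)*0.000000] = 0.224518; exercise = 0.000000; V(1,1) = max -> 0.224518
  V(0,0) = exp(-r*dt) * [p*1.454667 + (1-p)*0.224518] = 0.791925; exercise = 0.000000; V(0,0) = max -> 0.791925


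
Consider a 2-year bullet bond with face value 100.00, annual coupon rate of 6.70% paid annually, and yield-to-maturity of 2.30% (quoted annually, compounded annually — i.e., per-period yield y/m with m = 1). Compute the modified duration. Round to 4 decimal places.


Coupon per period c = face * coupon_rate / m = 6.700000
Periods per year m = 1; per-period yield y/m = 0.023000
Number of cashflows N = 2
Cashflows (t years, CF_t, discount factor 1/(1+y/m)^(m*t), PV):
  t = 1.0000: CF_t = 6.700000, DF = 0.977517, PV = 6.549365
  t = 2.0000: CF_t = 106.700000, DF = 0.955540, PV = 101.956085
Price P = sum_t PV_t = 108.505450
First compute Macaulay numerator sum_t t * PV_t:
  t * PV_t at t = 1.0000: 6.549365
  t * PV_t at t = 2.0000: 203.912171
Macaulay duration D = 210.461535 / 108.505450 = 1.939640
Modified duration = D / (1 + y/m) = 1.939640 / (1 + 0.023000) = 1.896031

Answer: Modified duration = 1.8960


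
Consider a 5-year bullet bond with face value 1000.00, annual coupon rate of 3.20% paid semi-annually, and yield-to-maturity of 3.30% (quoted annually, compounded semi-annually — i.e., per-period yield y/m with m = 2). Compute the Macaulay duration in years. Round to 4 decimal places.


Coupon per period c = face * coupon_rate / m = 16.000000
Periods per year m = 2; per-period yield y/m = 0.016500
Number of cashflows N = 10
Cashflows (t years, CF_t, discount factor 1/(1+y/m)^(m*t), PV):
  t = 0.5000: CF_t = 16.000000, DF = 0.983768, PV = 15.740285
  t = 1.0000: CF_t = 16.000000, DF = 0.967799, PV = 15.484786
  t = 1.5000: CF_t = 16.000000, DF = 0.952090, PV = 15.233435
  t = 2.0000: CF_t = 16.000000, DF = 0.936635, PV = 14.986163
  t = 2.5000: CF_t = 16.000000, DF = 0.921432, PV = 14.742905
  t = 3.0000: CF_t = 16.000000, DF = 0.906475, PV = 14.503596
  t = 3.5000: CF_t = 16.000000, DF = 0.891761, PV = 14.268171
  t = 4.0000: CF_t = 16.000000, DF = 0.877285, PV = 14.036568
  t = 4.5000: CF_t = 16.000000, DF = 0.863045, PV = 13.808724
  t = 5.0000: CF_t = 1016.000000, DF = 0.849036, PV = 862.620705
Price P = sum_t PV_t = 995.425337
Macaulay numerator sum_t t * PV_t:
  t * PV_t at t = 0.5000: 7.870143
  t * PV_t at t = 1.0000: 15.484786
  t * PV_t at t = 1.5000: 22.850152
  t * PV_t at t = 2.0000: 29.972326
  t * PV_t at t = 2.5000: 36.857263
  t * PV_t at t = 3.0000: 43.510787
  t * PV_t at t = 3.5000: 49.938598
  t * PV_t at t = 4.0000: 56.146270
  t * PV_t at t = 4.5000: 62.139256
  t * PV_t at t = 5.0000: 4313.103526
Macaulay duration D = (sum_t t * PV_t) / P = 4637.873107 / 995.425337 = 4.659187

Answer: Macaulay duration = 4.6592 years


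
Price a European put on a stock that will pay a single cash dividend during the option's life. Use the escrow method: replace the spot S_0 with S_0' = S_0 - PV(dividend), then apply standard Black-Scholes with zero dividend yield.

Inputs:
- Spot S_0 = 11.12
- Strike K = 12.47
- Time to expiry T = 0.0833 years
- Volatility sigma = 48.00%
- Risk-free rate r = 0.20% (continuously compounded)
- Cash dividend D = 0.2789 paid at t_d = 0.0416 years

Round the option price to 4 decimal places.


Answer: Price = 1.7585

Derivation:
PV(D) = D * exp(-r * t_d) = 0.2789 * 0.99991680 = 0.27887680
S_0' = S_0 - PV(D) = 11.1200 - 0.27887680 = 10.84112320
d1 = (ln(S_0'/K) + (r + sigma^2/2)*T) / (sigma*sqrt(T)) = -0.93994387
d2 = d1 - sigma*sqrt(T) = -1.07848022
exp(-rT) = 0.99983341
N(-d1) = 0.82637682; N(-d2) = 0.85959025
P = K * exp(-rT) * N(-d2) - S_0' * N(-d1) = 12.4700 * 0.99983341 * 0.85959025 - 10.84112320 * 0.82637682 = 1.7585


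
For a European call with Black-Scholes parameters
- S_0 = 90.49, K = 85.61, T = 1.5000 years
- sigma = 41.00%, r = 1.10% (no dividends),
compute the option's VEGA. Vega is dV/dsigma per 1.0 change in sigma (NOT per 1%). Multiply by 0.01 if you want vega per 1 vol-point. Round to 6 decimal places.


d1 = 0.3943324975; d2 = -0.1078128998
phi(d1) = 0.3691000282; exp(-qT) = 1.0000000000; exp(-rT) = 0.9836353794
Vega = S * exp(-qT) * phi(d1) * sqrt(T) = 90.4900 * 1.0000000000 * 0.3691000282 * 1.2247448714 = 40.906309

Answer: Vega = 40.906309


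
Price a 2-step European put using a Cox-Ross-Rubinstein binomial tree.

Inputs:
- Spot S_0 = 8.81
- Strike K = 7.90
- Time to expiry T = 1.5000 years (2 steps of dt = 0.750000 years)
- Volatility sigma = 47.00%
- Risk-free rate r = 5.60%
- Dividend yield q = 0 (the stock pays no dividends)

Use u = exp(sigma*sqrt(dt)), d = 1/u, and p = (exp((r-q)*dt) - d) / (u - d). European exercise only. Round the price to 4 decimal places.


dt = T/N = 0.750000
u = exp(sigma*sqrt(dt)) = 1.502352; d = 1/u = 0.665623
p = (exp((r-q)*dt) - d) / (u - d) = 0.450888
Discount per step: exp(-r*dt) = 0.958870
Stock lattice S(k, i) with i counting down-moves:
  k=0: S(0,0) = 8.8100
  k=1: S(1,0) = 13.2357; S(1,1) = 5.8641
  k=2: S(2,0) = 19.8847; S(2,1) = 8.8100; S(2,2) = 3.9033
Terminal payoffs V(N, i) = max(K - S_T, 0):
  V(2,0) = 0.000000; V(2,1) = 0.000000; V(2,2) = 3.996695
Backward induction: V(k, i) = exp(-r*dt) * [p * V(k+1, i) + (1-p) * V(k+1, i+1)].
  V(1,0) = exp(-r*dt) * [p*0.000000 + (1-p)*0.000000] = 0.000000
  V(1,1) = exp(-r*dt) * [p*0.000000 + (1-p)*3.996695] = 2.104366
  V(0,0) = exp(-r*dt) * [p*0.000000 + (1-p)*2.104366] = 1.108004

Answer: Price = V(0,0) = 1.1080


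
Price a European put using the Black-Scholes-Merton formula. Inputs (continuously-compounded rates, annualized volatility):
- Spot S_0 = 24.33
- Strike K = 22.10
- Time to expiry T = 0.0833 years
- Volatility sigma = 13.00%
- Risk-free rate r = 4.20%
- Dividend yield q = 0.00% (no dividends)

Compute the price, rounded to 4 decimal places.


d1 = (ln(S/K) + (r - q + 0.5*sigma^2) * T) / (sigma * sqrt(T)) = 2.67415604
d2 = d1 - sigma * sqrt(T) = 2.63663578
exp(-rT) = 0.99650751; exp(-qT) = 1.00000000
P = K * exp(-rT) * N(-d2) - S_0 * exp(-qT) * N(-d1)
N(-d1) = 0.00374588; N(-d2) = 0.00418663
P = 22.1000 * 0.99650751 * 0.00418663 - 24.3300 * 1.00000000 * 0.00374588 = 0.0011

Answer: Price = 0.0011


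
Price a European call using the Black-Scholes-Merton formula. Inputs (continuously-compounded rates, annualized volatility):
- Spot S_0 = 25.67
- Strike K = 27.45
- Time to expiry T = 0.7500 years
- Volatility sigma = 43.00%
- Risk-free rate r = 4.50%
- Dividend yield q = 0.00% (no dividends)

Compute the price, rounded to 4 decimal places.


d1 = (ln(S/K) + (r - q + 0.5*sigma^2) * T) / (sigma * sqrt(T)) = 0.09679164
d2 = d1 - sigma * sqrt(T) = -0.27559929
exp(-rT) = 0.96681318; exp(-qT) = 1.00000000
C = S_0 * exp(-qT) * N(d1) - K * exp(-rT) * N(d2)
N(d1) = 0.53855407; N(d2) = 0.39142793
C = 25.6700 * 1.00000000 * 0.53855407 - 27.4500 * 0.96681318 * 0.39142793 = 3.4366

Answer: Price = 3.4366


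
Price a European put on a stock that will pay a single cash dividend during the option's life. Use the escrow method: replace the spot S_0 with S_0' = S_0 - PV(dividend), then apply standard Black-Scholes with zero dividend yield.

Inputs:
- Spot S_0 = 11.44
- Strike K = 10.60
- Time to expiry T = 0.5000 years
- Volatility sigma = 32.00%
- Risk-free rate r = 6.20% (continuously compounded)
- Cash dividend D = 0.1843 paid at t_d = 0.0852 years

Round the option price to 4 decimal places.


PV(D) = D * exp(-r * t_d) = 0.1843 * 0.99473153 = 0.18332902
S_0' = S_0 - PV(D) = 11.4400 - 0.18332902 = 11.25667098
d1 = (ln(S_0'/K) + (r + sigma^2/2)*T) / (sigma*sqrt(T)) = 0.51577663
d2 = d1 - sigma*sqrt(T) = 0.28950246
exp(-rT) = 0.96947557
N(-d1) = 0.30300522; N(-d2) = 0.38609845
P = K * exp(-rT) * N(-d2) - S_0' * N(-d1) = 10.6000 * 0.96947557 * 0.38609845 - 11.25667098 * 0.30300522 = 0.5569

Answer: Price = 0.5569


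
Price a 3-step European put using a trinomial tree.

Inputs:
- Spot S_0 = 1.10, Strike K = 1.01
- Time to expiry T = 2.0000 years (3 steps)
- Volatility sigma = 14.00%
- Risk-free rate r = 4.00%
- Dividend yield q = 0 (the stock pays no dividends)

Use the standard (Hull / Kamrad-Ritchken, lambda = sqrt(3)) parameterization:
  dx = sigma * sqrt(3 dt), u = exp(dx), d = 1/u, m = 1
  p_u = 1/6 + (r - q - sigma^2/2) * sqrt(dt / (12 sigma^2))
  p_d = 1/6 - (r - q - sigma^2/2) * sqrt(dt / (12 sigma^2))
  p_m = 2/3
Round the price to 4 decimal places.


dt = T/N = 0.666667; dx = sigma*sqrt(3*dt) = 0.197990
u = exp(dx) = 1.218950; d = 1/u = 0.820378
p_u = 0.217511, p_m = 0.666667, p_d = 0.115822
Discount per step: exp(-r*dt) = 0.973686
Stock lattice S(k, j) with j the centered position index:
  k=0: S(0,+0) = 1.1000
  k=1: S(1,-1) = 0.9024; S(1,+0) = 1.1000; S(1,+1) = 1.3408
  k=2: S(2,-2) = 0.7403; S(2,-1) = 0.9024; S(2,+0) = 1.1000; S(2,+1) = 1.3408; S(2,+2) = 1.6344
  k=3: S(3,-3) = 0.6073; S(3,-2) = 0.7403; S(3,-1) = 0.9024; S(3,+0) = 1.1000; S(3,+1) = 1.3408; S(3,+2) = 1.6344; S(3,+3) = 1.9923
Terminal payoffs V(N, j) = max(K - S_T, 0):
  V(3,-3) = 0.402656; V(3,-2) = 0.269678; V(3,-1) = 0.107584; V(3,+0) = 0.000000; V(3,+1) = 0.000000; V(3,+2) = 0.000000; V(3,+3) = 0.000000
Backward induction: V(k, j) = exp(-r*dt) * [p_u * V(k+1, j+1) + p_m * V(k+1, j) + p_d * V(k+1, j-1)]
  V(2,-2) = exp(-r*dt) * [p_u*0.107584 + p_m*0.269678 + p_d*0.402656] = 0.243248
  V(2,-1) = exp(-r*dt) * [p_u*0.000000 + p_m*0.107584 + p_d*0.269678] = 0.100248
  V(2,+0) = exp(-r*dt) * [p_u*0.000000 + p_m*0.000000 + p_d*0.107584] = 0.012133
  V(2,+1) = exp(-r*dt) * [p_u*0.000000 + p_m*0.000000 + p_d*0.000000] = 0.000000
  V(2,+2) = exp(-r*dt) * [p_u*0.000000 + p_m*0.000000 + p_d*0.000000] = 0.000000
  V(1,-1) = exp(-r*dt) * [p_u*0.012133 + p_m*0.100248 + p_d*0.243248] = 0.095075
  V(1,+0) = exp(-r*dt) * [p_u*0.000000 + p_m*0.012133 + p_d*0.100248] = 0.019181
  V(1,+1) = exp(-r*dt) * [p_u*0.000000 + p_m*0.000000 + p_d*0.012133] = 0.001368
  V(0,+0) = exp(-r*dt) * [p_u*0.001368 + p_m*0.019181 + p_d*0.095075] = 0.023463

Answer: Price = V(0,0) = 0.0235


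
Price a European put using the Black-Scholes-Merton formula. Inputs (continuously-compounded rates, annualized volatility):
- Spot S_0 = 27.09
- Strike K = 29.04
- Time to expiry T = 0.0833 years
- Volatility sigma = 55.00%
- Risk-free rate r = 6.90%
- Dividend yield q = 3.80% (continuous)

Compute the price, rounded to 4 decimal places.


d1 = (ln(S/K) + (r - q + 0.5*sigma^2) * T) / (sigma * sqrt(T)) = -0.34224680
d2 = d1 - sigma * sqrt(T) = -0.50098637
exp(-rT) = 0.99426879; exp(-qT) = 0.99683960
P = K * exp(-rT) * N(-d2) - S_0 * exp(-qT) * N(-d1)
N(-d1) = 0.63391742; N(-d2) = 0.69180964
P = 29.0400 * 0.99426879 * 0.69180964 - 27.0900 * 0.99683960 * 0.63391742 = 2.8565

Answer: Price = 2.8565


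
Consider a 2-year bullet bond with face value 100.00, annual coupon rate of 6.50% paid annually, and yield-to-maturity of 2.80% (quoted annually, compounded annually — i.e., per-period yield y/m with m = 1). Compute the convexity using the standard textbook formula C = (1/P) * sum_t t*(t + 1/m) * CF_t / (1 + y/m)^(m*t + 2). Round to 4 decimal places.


Coupon per period c = face * coupon_rate / m = 6.500000
Periods per year m = 1; per-period yield y/m = 0.028000
Number of cashflows N = 2
Cashflows (t years, CF_t, discount factor 1/(1+y/m)^(m*t), PV):
  t = 1.0000: CF_t = 6.500000, DF = 0.972763, PV = 6.322957
  t = 2.0000: CF_t = 106.500000, DF = 0.946267, PV = 100.777453
Price P = sum_t PV_t = 107.100410
Convexity numerator sum_t t*(t + 1/m) * CF_t / (1+y/m)^(m*t + 2):
  t = 1.0000: term = 11.966414
  t = 2.0000: term = 572.174369
Convexity = (1/P) * sum = 584.140783 / 107.100410 = 5.454141

Answer: Convexity = 5.4541


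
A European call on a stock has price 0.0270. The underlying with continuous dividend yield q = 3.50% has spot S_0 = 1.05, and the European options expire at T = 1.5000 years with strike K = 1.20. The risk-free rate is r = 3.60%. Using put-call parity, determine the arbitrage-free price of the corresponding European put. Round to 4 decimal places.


Answer: Put price = 0.1676

Derivation:
Put-call parity: C - P = S_0 * exp(-qT) - K * exp(-rT).
S_0 * exp(-qT) = 1.0500 * 0.94885432 = 0.99629704
K * exp(-rT) = 1.2000 * 0.94743211 = 1.13691853
P = C - S*exp(-qT) + K*exp(-rT)
P = 0.0270 - 0.99629704 + 1.13691853 = 0.1676


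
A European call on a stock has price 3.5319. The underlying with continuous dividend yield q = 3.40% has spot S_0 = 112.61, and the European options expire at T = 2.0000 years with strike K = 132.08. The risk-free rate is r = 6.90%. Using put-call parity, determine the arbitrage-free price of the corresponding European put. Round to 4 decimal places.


Answer: Put price = 13.3795

Derivation:
Put-call parity: C - P = S_0 * exp(-qT) - K * exp(-rT).
S_0 * exp(-qT) = 112.6100 * 0.93426047 = 105.20707193
K * exp(-rT) = 132.0800 * 0.87109869 = 115.05471521
P = C - S*exp(-qT) + K*exp(-rT)
P = 3.5319 - 105.20707193 + 115.05471521 = 13.3795


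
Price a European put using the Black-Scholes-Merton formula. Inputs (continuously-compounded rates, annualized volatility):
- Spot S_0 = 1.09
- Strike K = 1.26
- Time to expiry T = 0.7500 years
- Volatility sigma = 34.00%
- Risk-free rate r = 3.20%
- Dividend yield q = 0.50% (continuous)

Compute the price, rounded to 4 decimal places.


d1 = (ln(S/K) + (r - q + 0.5*sigma^2) * T) / (sigma * sqrt(T)) = -0.27622483
d2 = d1 - sigma * sqrt(T) = -0.57067347
exp(-rT) = 0.97628571; exp(-qT) = 0.99625702
P = K * exp(-rT) * N(-d2) - S_0 * exp(-qT) * N(-d1)
N(-d1) = 0.60881231; N(-d2) = 0.71588950
P = 1.2600 * 0.97628571 * 0.71588950 - 1.0900 * 0.99625702 * 0.60881231 = 0.2195

Answer: Price = 0.2195


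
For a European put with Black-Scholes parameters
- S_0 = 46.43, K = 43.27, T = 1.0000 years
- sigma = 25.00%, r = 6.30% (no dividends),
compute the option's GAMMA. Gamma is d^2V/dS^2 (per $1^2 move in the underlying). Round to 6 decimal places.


Answer: Gamma = 0.027662

Derivation:
d1 = 0.6589449912; d2 = 0.4089449912
phi(d1) = 0.3210871222; exp(-qT) = 1.0000000000; exp(-rT) = 0.9389434737
Gamma = exp(-qT) * phi(d1) / (S * sigma * sqrt(T)) = 1.0000000000 * 0.3210871222 / (46.4300 * 0.2500 * 1.0000000000) = 0.027662


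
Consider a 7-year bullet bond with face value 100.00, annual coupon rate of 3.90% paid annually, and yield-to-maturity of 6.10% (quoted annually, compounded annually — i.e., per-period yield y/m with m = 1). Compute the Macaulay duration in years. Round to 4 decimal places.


Coupon per period c = face * coupon_rate / m = 3.900000
Periods per year m = 1; per-period yield y/m = 0.061000
Number of cashflows N = 7
Cashflows (t years, CF_t, discount factor 1/(1+y/m)^(m*t), PV):
  t = 1.0000: CF_t = 3.900000, DF = 0.942507, PV = 3.675778
  t = 2.0000: CF_t = 3.900000, DF = 0.888320, PV = 3.464446
  t = 3.0000: CF_t = 3.900000, DF = 0.837247, PV = 3.265265
  t = 4.0000: CF_t = 3.900000, DF = 0.789112, PV = 3.077536
  t = 5.0000: CF_t = 3.900000, DF = 0.743743, PV = 2.900599
  t = 6.0000: CF_t = 3.900000, DF = 0.700983, PV = 2.733835
  t = 7.0000: CF_t = 103.900000, DF = 0.660682, PV = 68.644834
Price P = sum_t PV_t = 87.762293
Macaulay numerator sum_t t * PV_t:
  t * PV_t at t = 1.0000: 3.675778
  t * PV_t at t = 2.0000: 6.928893
  t * PV_t at t = 3.0000: 9.795795
  t * PV_t at t = 4.0000: 12.310142
  t * PV_t at t = 5.0000: 14.502995
  t * PV_t at t = 6.0000: 16.403010
  t * PV_t at t = 7.0000: 480.513839
Macaulay duration D = (sum_t t * PV_t) / P = 544.130452 / 87.762293 = 6.200048

Answer: Macaulay duration = 6.2000 years


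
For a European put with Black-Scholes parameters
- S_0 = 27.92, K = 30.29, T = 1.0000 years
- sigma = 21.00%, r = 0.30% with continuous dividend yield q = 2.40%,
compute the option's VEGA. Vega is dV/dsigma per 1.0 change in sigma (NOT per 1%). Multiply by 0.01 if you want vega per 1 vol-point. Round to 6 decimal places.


Answer: Vega = 10.105406

Derivation:
d1 = -0.3829730816; d2 = -0.5929730816
phi(d1) = 0.3707331587; exp(-qT) = 0.9762857098; exp(-rT) = 0.9970044955
Vega = S * exp(-qT) * phi(d1) * sqrt(T) = 27.9200 * 0.9762857098 * 0.3707331587 * 1.0000000000 = 10.105406


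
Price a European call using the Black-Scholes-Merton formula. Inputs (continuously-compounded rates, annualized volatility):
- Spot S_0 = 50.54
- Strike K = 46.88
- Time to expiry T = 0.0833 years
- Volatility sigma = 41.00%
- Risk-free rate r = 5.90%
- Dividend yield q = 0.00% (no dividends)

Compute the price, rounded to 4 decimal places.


d1 = (ln(S/K) + (r - q + 0.5*sigma^2) * T) / (sigma * sqrt(T)) = 0.73597327
d2 = d1 - sigma * sqrt(T) = 0.61764014
exp(-rT) = 0.99509736; exp(-qT) = 1.00000000
C = S_0 * exp(-qT) * N(d1) - K * exp(-rT) * N(d2)
N(d1) = 0.76912652; N(d2) = 0.73159371
C = 50.5400 * 1.00000000 * 0.76912652 - 46.8800 * 0.99509736 * 0.73159371 = 4.7427

Answer: Price = 4.7427


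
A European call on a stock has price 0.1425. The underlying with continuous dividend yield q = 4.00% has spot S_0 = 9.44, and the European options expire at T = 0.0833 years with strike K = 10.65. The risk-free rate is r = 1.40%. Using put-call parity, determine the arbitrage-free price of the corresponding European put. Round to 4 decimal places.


Answer: Put price = 1.3715

Derivation:
Put-call parity: C - P = S_0 * exp(-qT) - K * exp(-rT).
S_0 * exp(-qT) = 9.4400 * 0.99667354 = 9.40859826
K * exp(-rT) = 10.6500 * 0.99883448 = 10.63758721
P = C - S*exp(-qT) + K*exp(-rT)
P = 0.1425 - 9.40859826 + 10.63758721 = 1.3715


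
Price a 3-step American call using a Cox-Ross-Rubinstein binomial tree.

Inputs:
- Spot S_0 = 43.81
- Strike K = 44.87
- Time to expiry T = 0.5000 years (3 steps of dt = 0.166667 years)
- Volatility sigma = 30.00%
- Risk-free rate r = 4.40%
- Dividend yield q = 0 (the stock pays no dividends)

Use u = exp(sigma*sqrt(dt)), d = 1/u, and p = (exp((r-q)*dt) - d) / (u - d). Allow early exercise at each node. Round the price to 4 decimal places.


dt = T/N = 0.166667
u = exp(sigma*sqrt(dt)) = 1.130290; d = 1/u = 0.884728
p = (exp((r-q)*dt) - d) / (u - d) = 0.499393
Discount per step: exp(-r*dt) = 0.992693
Stock lattice S(k, i) with i counting down-moves:
  k=0: S(0,0) = 43.8100
  k=1: S(1,0) = 49.5180; S(1,1) = 38.7600
  k=2: S(2,0) = 55.9697; S(2,1) = 43.8100; S(2,2) = 34.2920
  k=3: S(3,0) = 63.2620; S(3,1) = 49.5180; S(3,2) = 38.7600; S(3,3) = 30.3391
Terminal payoffs V(N, i) = max(S_T - K, 0):
  V(3,0) = 18.392046; V(3,1) = 4.648017; V(3,2) = 0.000000; V(3,3) = 0.000000
Backward induction: V(k, i) = exp(-r*dt) * [p * V(k+1, i) + (1-p) * V(k+1, i+1)]; then take max(V_cont, immediate exercise) for American.
  V(2,0) = exp(-r*dt) * [p*18.392046 + (1-p)*4.648017] = 11.427577; exercise = 11.099734; V(2,0) = max -> 11.427577
  V(2,1) = exp(-r*dt) * [p*4.648017 + (1-p)*0.000000] = 2.304227; exercise = 0.000000; V(2,1) = max -> 2.304227
  V(2,2) = exp(-r*dt) * [p*0.000000 + (1-p)*0.000000] = 0.000000; exercise = 0.000000; V(2,2) = max -> 0.000000
  V(1,0) = exp(-r*dt) * [p*11.427577 + (1-p)*2.304227] = 6.810237; exercise = 4.648017; V(1,0) = max -> 6.810237
  V(1,1) = exp(-r*dt) * [p*2.304227 + (1-p)*0.000000] = 1.142307; exercise = 0.000000; V(1,1) = max -> 1.142307
  V(0,0) = exp(-r*dt) * [p*6.810237 + (1-p)*1.142307] = 3.943803; exercise = 0.000000; V(0,0) = max -> 3.943803

Answer: Price = V(0,0) = 3.9438


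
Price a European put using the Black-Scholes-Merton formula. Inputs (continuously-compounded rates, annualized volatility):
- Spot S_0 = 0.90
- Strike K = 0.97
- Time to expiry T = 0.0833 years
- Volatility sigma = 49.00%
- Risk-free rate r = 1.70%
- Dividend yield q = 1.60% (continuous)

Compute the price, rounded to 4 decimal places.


d1 = (ln(S/K) + (r - q + 0.5*sigma^2) * T) / (sigma * sqrt(T)) = -0.45832758
d2 = d1 - sigma * sqrt(T) = -0.59975011
exp(-rT) = 0.99858490; exp(-qT) = 0.99866809
P = K * exp(-rT) * N(-d2) - S_0 * exp(-qT) * N(-d1)
N(-d1) = 0.67664144; N(-d2) = 0.72566361
P = 0.9700 * 0.99858490 * 0.72566361 - 0.9000 * 0.99866809 * 0.67664144 = 0.0947

Answer: Price = 0.0947


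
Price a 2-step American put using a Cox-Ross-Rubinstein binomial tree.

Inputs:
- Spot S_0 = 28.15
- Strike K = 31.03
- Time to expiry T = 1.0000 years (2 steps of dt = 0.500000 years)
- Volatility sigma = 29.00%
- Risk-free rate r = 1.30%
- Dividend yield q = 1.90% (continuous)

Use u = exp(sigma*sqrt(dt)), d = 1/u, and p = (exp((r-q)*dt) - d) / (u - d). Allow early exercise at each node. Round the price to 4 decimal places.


dt = T/N = 0.500000
u = exp(sigma*sqrt(dt)) = 1.227600; d = 1/u = 0.814598
p = (exp((r-q)*dt) - d) / (u - d) = 0.441661
Discount per step: exp(-r*dt) = 0.993521
Stock lattice S(k, i) with i counting down-moves:
  k=0: S(0,0) = 28.1500
  k=1: S(1,0) = 34.5569; S(1,1) = 22.9309
  k=2: S(2,0) = 42.4221; S(2,1) = 28.1500; S(2,2) = 18.6795
Terminal payoffs V(N, i) = max(K - S_T, 0):
  V(2,0) = 0.000000; V(2,1) = 2.880000; V(2,2) = 12.350523
Backward induction: V(k, i) = exp(-r*dt) * [p * V(k+1, i) + (1-p) * V(k+1, i+1)]; then take max(V_cont, immediate exercise) for American.
  V(1,0) = exp(-r*dt) * [p*0.000000 + (1-p)*2.880000] = 1.597599; exercise = 0.000000; V(1,0) = max -> 1.597599
  V(1,1) = exp(-r*dt) * [p*2.880000 + (1-p)*12.350523] = 8.114847; exercise = 8.099076; V(1,1) = max -> 8.114847
  V(0,0) = exp(-r*dt) * [p*1.597599 + (1-p)*8.114847] = 5.202509; exercise = 2.880000; V(0,0) = max -> 5.202509

Answer: Price = V(0,0) = 5.2025


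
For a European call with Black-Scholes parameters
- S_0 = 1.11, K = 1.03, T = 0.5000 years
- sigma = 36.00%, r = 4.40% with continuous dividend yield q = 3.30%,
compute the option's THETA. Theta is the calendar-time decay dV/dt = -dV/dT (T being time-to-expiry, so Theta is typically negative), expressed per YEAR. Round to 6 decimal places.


d1 = 0.4427321779; d2 = 0.1881737367
phi(d1) = 0.3616984505; exp(-qT) = 0.9836353794; exp(-rT) = 0.9782402351
Theta = -S*exp(-qT)*phi(d1)*sigma/(2*sqrt(T)) - r*K*exp(-rT)*N(d2) + q*S*exp(-qT)*N(d1)
N(d1) = 0.6710202675; N(d2) = 0.5746297701; sqrt(T) = 0.7071067812
Term 1 = -1.1100 * 0.9836353794 * 0.3616984505 * 0.3600 / (2 * 0.7071067812) = -0.1005289788
Term 2 = -0.0440 * 1.0300 * 0.9782402351 * 0.5746297701 = -0.0254755486
Term 3 = 0.0330 * 1.1100 * 0.9836353794 * 0.6710202675 = 0.0241772387
Theta = -0.1005289788 + (-0.0254755486) + (0.0241772387) = -0.101827

Answer: Theta = -0.101827


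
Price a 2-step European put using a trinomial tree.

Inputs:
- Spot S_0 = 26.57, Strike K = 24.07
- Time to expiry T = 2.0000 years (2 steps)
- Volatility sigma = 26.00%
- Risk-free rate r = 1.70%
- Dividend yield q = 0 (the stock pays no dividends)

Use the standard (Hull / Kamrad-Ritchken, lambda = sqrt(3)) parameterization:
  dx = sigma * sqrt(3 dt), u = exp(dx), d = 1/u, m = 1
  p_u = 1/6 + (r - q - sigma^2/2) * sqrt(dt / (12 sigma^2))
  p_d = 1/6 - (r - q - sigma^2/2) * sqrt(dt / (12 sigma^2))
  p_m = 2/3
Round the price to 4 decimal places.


Answer: Price = V(0,0) = 2.1445

Derivation:
dt = T/N = 1.000000; dx = sigma*sqrt(3*dt) = 0.450333
u = exp(dx) = 1.568835; d = 1/u = 0.637416
p_u = 0.148014, p_m = 0.666667, p_d = 0.185320
Discount per step: exp(-r*dt) = 0.983144
Stock lattice S(k, j) with j the centered position index:
  k=0: S(0,+0) = 26.5700
  k=1: S(1,-1) = 16.9361; S(1,+0) = 26.5700; S(1,+1) = 41.6839
  k=2: S(2,-2) = 10.7954; S(2,-1) = 16.9361; S(2,+0) = 26.5700; S(2,+1) = 41.6839; S(2,+2) = 65.3952
Terminal payoffs V(N, j) = max(K - S_T, 0):
  V(2,-2) = 13.274641; V(2,-1) = 7.133864; V(2,+0) = 0.000000; V(2,+1) = 0.000000; V(2,+2) = 0.000000
Backward induction: V(k, j) = exp(-r*dt) * [p_u * V(k+1, j+1) + p_m * V(k+1, j) + p_d * V(k+1, j-1)]
  V(1,-1) = exp(-r*dt) * [p_u*0.000000 + p_m*7.133864 + p_d*13.274641] = 7.094325
  V(1,+0) = exp(-r*dt) * [p_u*0.000000 + p_m*0.000000 + p_d*7.133864] = 1.299760
  V(1,+1) = exp(-r*dt) * [p_u*0.000000 + p_m*0.000000 + p_d*0.000000] = 0.000000
  V(0,+0) = exp(-r*dt) * [p_u*0.000000 + p_m*1.299760 + p_d*7.094325] = 2.144456


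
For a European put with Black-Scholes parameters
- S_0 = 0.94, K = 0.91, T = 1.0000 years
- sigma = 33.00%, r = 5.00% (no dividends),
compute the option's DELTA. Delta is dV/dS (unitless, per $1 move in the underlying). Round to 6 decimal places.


d1 = 0.4148038659; d2 = 0.0848038659
phi(d1) = 0.3660557419; exp(-qT) = 1.0000000000; exp(-rT) = 0.9512294245
N(-d1) = 0.3391427446
Delta = -exp(-qT) * N(-d1) = -1.0000000000 * 0.3391427446 = -0.339143

Answer: Delta = -0.339143


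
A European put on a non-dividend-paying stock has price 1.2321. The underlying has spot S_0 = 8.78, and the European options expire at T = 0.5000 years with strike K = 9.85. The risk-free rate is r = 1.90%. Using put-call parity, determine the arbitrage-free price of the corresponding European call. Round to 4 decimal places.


Put-call parity: C - P = S_0 * exp(-qT) - K * exp(-rT).
S_0 * exp(-qT) = 8.7800 * 1.00000000 = 8.78000000
K * exp(-rT) = 9.8500 * 0.99054498 = 9.75686808
C = P + S*exp(-qT) - K*exp(-rT)
C = 1.2321 + 8.78000000 - 9.75686808 = 0.2552

Answer: Call price = 0.2552


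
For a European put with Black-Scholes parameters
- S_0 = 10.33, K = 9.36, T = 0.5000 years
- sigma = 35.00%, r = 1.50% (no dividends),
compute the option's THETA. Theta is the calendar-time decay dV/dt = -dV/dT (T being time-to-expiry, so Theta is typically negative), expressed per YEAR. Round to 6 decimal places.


Answer: Theta = -0.822574

Derivation:
d1 = 0.5524806812; d2 = 0.3049933077
phi(d1) = 0.3424752164; exp(-qT) = 1.0000000000; exp(-rT) = 0.9925280548
Theta = -S*exp(-qT)*phi(d1)*sigma/(2*sqrt(T)) + r*K*exp(-rT)*N(-d2) - q*S*exp(-qT)*N(-d1)
N(-d1) = 0.2903095334; N(-d2) = 0.3801856247; sqrt(T) = 0.7071067812
Term 1 = -10.3300 * 1.0000000000 * 0.3424752164 * 0.3500 / (2 * 0.7071067812) = -0.8755531539
Term 2 = 0.0150 * 9.3600 * 0.9925280548 * 0.3801856247 = 0.0529792238
Term 3 = 0 (no dividend yield, q = 0)
Theta = -0.8755531539 + (0.0529792238) + (0.0000000000) = -0.822574


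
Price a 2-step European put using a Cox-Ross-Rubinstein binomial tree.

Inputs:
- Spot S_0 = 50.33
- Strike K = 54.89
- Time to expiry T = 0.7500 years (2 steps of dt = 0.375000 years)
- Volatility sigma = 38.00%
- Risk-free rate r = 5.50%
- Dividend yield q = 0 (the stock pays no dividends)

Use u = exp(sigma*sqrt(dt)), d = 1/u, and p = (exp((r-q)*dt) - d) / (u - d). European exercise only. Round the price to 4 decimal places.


Answer: Price = V(0,0) = 8.0798

Derivation:
dt = T/N = 0.375000
u = exp(sigma*sqrt(dt)) = 1.262005; d = 1/u = 0.792390
p = (exp((r-q)*dt) - d) / (u - d) = 0.486461
Discount per step: exp(-r*dt) = 0.979586
Stock lattice S(k, i) with i counting down-moves:
  k=0: S(0,0) = 50.3300
  k=1: S(1,0) = 63.5167; S(1,1) = 39.8810
  k=2: S(2,0) = 80.1584; S(2,1) = 50.3300; S(2,2) = 31.6013
Terminal payoffs V(N, i) = max(K - S_T, 0):
  V(2,0) = 0.000000; V(2,1) = 4.560000; V(2,2) = 23.288700
Backward induction: V(k, i) = exp(-r*dt) * [p * V(k+1, i) + (1-p) * V(k+1, i+1)].
  V(1,0) = exp(-r*dt) * [p*0.000000 + (1-p)*4.560000] = 2.293935
  V(1,1) = exp(-r*dt) * [p*4.560000 + (1-p)*23.288700] = 13.888498
  V(0,0) = exp(-r*dt) * [p*2.293935 + (1-p)*13.888498] = 8.079821


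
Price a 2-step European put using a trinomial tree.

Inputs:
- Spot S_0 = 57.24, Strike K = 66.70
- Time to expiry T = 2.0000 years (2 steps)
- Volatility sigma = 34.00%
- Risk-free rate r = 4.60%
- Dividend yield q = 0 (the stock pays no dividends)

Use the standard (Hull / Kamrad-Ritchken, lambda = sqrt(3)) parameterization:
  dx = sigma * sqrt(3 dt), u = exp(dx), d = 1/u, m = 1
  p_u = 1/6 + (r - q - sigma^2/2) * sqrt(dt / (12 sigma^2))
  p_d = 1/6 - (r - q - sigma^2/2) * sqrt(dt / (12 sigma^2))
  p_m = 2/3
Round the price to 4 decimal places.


Answer: Price = V(0,0) = 13.2165

Derivation:
dt = T/N = 1.000000; dx = sigma*sqrt(3*dt) = 0.588897
u = exp(dx) = 1.802000; d = 1/u = 0.554939
p_u = 0.156648, p_m = 0.666667, p_d = 0.176685
Discount per step: exp(-r*dt) = 0.955042
Stock lattice S(k, j) with j the centered position index:
  k=0: S(0,+0) = 57.2400
  k=1: S(1,-1) = 31.7647; S(1,+0) = 57.2400; S(1,+1) = 103.1465
  k=2: S(2,-2) = 17.6275; S(2,-1) = 31.7647; S(2,+0) = 57.2400; S(2,+1) = 103.1465; S(2,+2) = 185.8700
Terminal payoffs V(N, j) = max(K - S_T, 0):
  V(2,-2) = 49.072531; V(2,-1) = 34.935298; V(2,+0) = 9.460000; V(2,+1) = 0.000000; V(2,+2) = 0.000000
Backward induction: V(k, j) = exp(-r*dt) * [p_u * V(k+1, j+1) + p_m * V(k+1, j) + p_d * V(k+1, j-1)]
  V(1,-1) = exp(-r*dt) * [p_u*9.460000 + p_m*34.935298 + p_d*49.072531] = 31.938979
  V(1,+0) = exp(-r*dt) * [p_u*0.000000 + p_m*9.460000 + p_d*34.935298] = 11.918182
  V(1,+1) = exp(-r*dt) * [p_u*0.000000 + p_m*0.000000 + p_d*9.460000] = 1.596299
  V(0,+0) = exp(-r*dt) * [p_u*1.596299 + p_m*11.918182 + p_d*31.938979] = 13.216504


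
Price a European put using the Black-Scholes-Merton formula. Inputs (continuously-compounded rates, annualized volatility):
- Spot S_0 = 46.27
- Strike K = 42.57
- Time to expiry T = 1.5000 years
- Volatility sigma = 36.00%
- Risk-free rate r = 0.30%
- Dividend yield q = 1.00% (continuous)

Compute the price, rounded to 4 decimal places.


Answer: Price = 6.1754

Derivation:
d1 = (ln(S/K) + (r - q + 0.5*sigma^2) * T) / (sigma * sqrt(T)) = 0.38566768
d2 = d1 - sigma * sqrt(T) = -0.05524048
exp(-rT) = 0.99551011; exp(-qT) = 0.98511194
P = K * exp(-rT) * N(-d2) - S_0 * exp(-qT) * N(-d1)
N(-d1) = 0.34987140; N(-d2) = 0.52202656
P = 42.5700 * 0.99551011 * 0.52202656 - 46.2700 * 0.98511194 * 0.34987140 = 6.1754


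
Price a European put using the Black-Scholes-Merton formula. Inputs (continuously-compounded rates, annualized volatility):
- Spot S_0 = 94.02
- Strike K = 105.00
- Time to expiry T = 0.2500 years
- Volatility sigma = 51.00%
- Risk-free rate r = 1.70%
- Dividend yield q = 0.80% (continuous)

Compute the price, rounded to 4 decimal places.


Answer: Price = 16.3117

Derivation:
d1 = (ln(S/K) + (r - q + 0.5*sigma^2) * T) / (sigma * sqrt(T)) = -0.29682480
d2 = d1 - sigma * sqrt(T) = -0.55182480
exp(-rT) = 0.99575902; exp(-qT) = 0.99800200
P = K * exp(-rT) * N(-d2) - S_0 * exp(-qT) * N(-d1)
N(-d1) = 0.61669987; N(-d2) = 0.70946580
P = 105.0000 * 0.99575902 * 0.70946580 - 94.0200 * 0.99800200 * 0.61669987 = 16.3117


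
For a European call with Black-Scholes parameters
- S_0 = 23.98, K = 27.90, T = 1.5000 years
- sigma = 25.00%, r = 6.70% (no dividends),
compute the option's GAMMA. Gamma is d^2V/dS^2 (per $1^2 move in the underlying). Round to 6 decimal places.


d1 = -0.0131669520; d2 = -0.3193531698
phi(d1) = 0.3989076999; exp(-qT) = 1.0000000000; exp(-rT) = 0.9043851124
Gamma = exp(-qT) * phi(d1) / (S * sigma * sqrt(T)) = 1.0000000000 * 0.3989076999 / (23.9800 * 0.2500 * 1.2247448714) = 0.054330

Answer: Gamma = 0.054330


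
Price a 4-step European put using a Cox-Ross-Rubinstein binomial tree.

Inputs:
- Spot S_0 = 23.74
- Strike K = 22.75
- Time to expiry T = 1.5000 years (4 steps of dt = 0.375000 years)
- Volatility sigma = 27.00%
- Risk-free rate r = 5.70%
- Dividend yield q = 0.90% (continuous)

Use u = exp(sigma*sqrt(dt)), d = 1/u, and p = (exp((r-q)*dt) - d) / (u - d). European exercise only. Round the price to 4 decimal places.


Answer: Price = V(0,0) = 1.7769

Derivation:
dt = T/N = 0.375000
u = exp(sigma*sqrt(dt)) = 1.179795; d = 1/u = 0.847605
p = (exp((r-q)*dt) - d) / (u - d) = 0.513435
Discount per step: exp(-r*dt) = 0.978852
Stock lattice S(k, i) with i counting down-moves:
  k=0: S(0,0) = 23.7400
  k=1: S(1,0) = 28.0083; S(1,1) = 20.1221
  k=2: S(2,0) = 33.0441; S(2,1) = 23.7400; S(2,2) = 17.0556
  k=3: S(3,0) = 38.9852; S(3,1) = 28.0083; S(3,2) = 20.1221; S(3,3) = 14.4564
  k=4: S(4,0) = 45.9946; S(4,1) = 33.0441; S(4,2) = 23.7400; S(4,3) = 17.0556; S(4,4) = 12.2533
Terminal payoffs V(N, i) = max(K - S_T, 0):
  V(4,0) = 0.000000; V(4,1) = 0.000000; V(4,2) = 0.000000; V(4,3) = 5.694371; V(4,4) = 10.496653
Backward induction: V(k, i) = exp(-r*dt) * [p * V(k+1, i) + (1-p) * V(k+1, i+1)].
  V(3,0) = exp(-r*dt) * [p*0.000000 + (1-p)*0.000000] = 0.000000
  V(3,1) = exp(-r*dt) * [p*0.000000 + (1-p)*0.000000] = 0.000000
  V(3,2) = exp(-r*dt) * [p*0.000000 + (1-p)*5.694371] = 2.712085
  V(3,3) = exp(-r*dt) * [p*5.694371 + (1-p)*10.496653] = 7.861151
  V(2,0) = exp(-r*dt) * [p*0.000000 + (1-p)*0.000000] = 0.000000
  V(2,1) = exp(-r*dt) * [p*0.000000 + (1-p)*2.712085] = 1.291698
  V(2,2) = exp(-r*dt) * [p*2.712085 + (1-p)*7.861151] = 5.107100
  V(1,0) = exp(-r*dt) * [p*0.000000 + (1-p)*1.291698] = 0.615203
  V(1,1) = exp(-r*dt) * [p*1.291698 + (1-p)*5.107100] = 3.081561
  V(0,0) = exp(-r*dt) * [p*0.615203 + (1-p)*3.081561] = 1.776857


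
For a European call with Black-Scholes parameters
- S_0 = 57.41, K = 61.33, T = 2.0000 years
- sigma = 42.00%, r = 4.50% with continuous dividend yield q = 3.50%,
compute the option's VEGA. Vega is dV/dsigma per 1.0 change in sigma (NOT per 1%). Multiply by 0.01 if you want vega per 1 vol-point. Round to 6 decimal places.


Answer: Vega = 29.481808

Derivation:
d1 = 0.2194546041; d2 = -0.3745150921
phi(d1) = 0.3894504271; exp(-qT) = 0.9323938199; exp(-rT) = 0.9139311853
Vega = S * exp(-qT) * phi(d1) * sqrt(T) = 57.4100 * 0.9323938199 * 0.3894504271 * 1.4142135624 = 29.481808


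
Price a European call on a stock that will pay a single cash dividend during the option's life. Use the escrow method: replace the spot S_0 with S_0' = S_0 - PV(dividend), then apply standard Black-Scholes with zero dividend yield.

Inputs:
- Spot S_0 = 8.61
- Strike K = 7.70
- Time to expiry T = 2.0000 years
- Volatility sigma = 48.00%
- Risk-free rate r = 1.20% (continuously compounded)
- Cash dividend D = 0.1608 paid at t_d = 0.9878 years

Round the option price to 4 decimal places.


PV(D) = D * exp(-r * t_d) = 0.1608 * 0.98821638 = 0.15890519
S_0' = S_0 - PV(D) = 8.6100 - 0.15890519 = 8.45109481
d1 = (ln(S_0'/K) + (r + sigma^2/2)*T) / (sigma*sqrt(T)) = 0.51188000
d2 = d1 - sigma*sqrt(T) = -0.16694251
exp(-rT) = 0.97628571
N(d1) = 0.69563250; N(d2) = 0.43370764
C = S_0' * N(d1) - K * exp(-rT) * N(d2) = 8.45109481 * 0.69563250 - 7.7000 * 0.97628571 * 0.43370764 = 2.6185

Answer: Price = 2.6185


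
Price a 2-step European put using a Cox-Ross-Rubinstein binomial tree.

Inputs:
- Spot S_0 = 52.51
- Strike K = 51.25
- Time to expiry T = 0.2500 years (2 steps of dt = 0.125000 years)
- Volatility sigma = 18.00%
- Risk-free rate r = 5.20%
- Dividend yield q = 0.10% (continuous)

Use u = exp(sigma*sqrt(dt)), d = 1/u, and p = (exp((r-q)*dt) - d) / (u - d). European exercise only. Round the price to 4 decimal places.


Answer: Price = V(0,0) = 1.0737

Derivation:
dt = T/N = 0.125000
u = exp(sigma*sqrt(dt)) = 1.065708; d = 1/u = 0.938343
p = (exp((r-q)*dt) - d) / (u - d) = 0.534308
Discount per step: exp(-r*dt) = 0.993521
Stock lattice S(k, i) with i counting down-moves:
  k=0: S(0,0) = 52.5100
  k=1: S(1,0) = 55.9603; S(1,1) = 49.2724
  k=2: S(2,0) = 59.6374; S(2,1) = 52.5100; S(2,2) = 46.2344
Terminal payoffs V(N, i) = max(K - S_T, 0):
  V(2,0) = 0.000000; V(2,1) = 0.000000; V(2,2) = 5.015586
Backward induction: V(k, i) = exp(-r*dt) * [p * V(k+1, i) + (1-p) * V(k+1, i+1)].
  V(1,0) = exp(-r*dt) * [p*0.000000 + (1-p)*0.000000] = 0.000000
  V(1,1) = exp(-r*dt) * [p*0.000000 + (1-p)*5.015586] = 2.320584
  V(0,0) = exp(-r*dt) * [p*0.000000 + (1-p)*2.320584] = 1.073675


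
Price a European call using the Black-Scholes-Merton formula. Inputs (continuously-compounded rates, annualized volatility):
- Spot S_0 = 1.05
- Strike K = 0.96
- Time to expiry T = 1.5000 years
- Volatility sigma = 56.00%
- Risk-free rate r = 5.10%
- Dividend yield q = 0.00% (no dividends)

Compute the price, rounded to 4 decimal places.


d1 = (ln(S/K) + (r - q + 0.5*sigma^2) * T) / (sigma * sqrt(T)) = 0.58512501
d2 = d1 - sigma * sqrt(T) = -0.10073212
exp(-rT) = 0.92635291; exp(-qT) = 1.00000000
C = S_0 * exp(-qT) * N(d1) - K * exp(-rT) * N(d2)
N(d1) = 0.72076817; N(d2) = 0.45988156
C = 1.0500 * 1.00000000 * 0.72076817 - 0.9600 * 0.92635291 * 0.45988156 = 0.3478

Answer: Price = 0.3478


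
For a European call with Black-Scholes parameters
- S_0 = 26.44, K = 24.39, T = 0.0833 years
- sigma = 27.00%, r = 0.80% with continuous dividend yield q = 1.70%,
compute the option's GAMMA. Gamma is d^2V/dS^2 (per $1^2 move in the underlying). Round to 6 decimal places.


Answer: Gamma = 0.109662

Derivation:
d1 = 1.0649930213; d2 = 0.9870663249
phi(d1) = 0.2262660859; exp(-qT) = 0.9985849022; exp(-rT) = 0.9993338220
Gamma = exp(-qT) * phi(d1) / (S * sigma * sqrt(T)) = 0.9985849022 * 0.2262660859 / (26.4400 * 0.2700 * 0.2886173938) = 0.109662


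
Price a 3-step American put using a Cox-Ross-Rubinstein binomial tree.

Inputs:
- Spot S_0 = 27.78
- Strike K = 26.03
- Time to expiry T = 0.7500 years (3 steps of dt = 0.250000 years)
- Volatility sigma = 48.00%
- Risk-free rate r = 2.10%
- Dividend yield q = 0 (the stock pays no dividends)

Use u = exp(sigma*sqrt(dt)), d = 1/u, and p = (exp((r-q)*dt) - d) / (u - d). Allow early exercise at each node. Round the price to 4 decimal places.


dt = T/N = 0.250000
u = exp(sigma*sqrt(dt)) = 1.271249; d = 1/u = 0.786628
p = (exp((r-q)*dt) - d) / (u - d) = 0.451148
Discount per step: exp(-r*dt) = 0.994764
Stock lattice S(k, i) with i counting down-moves:
  k=0: S(0,0) = 27.7800
  k=1: S(1,0) = 35.3153; S(1,1) = 21.8525
  k=2: S(2,0) = 44.8945; S(2,1) = 27.7800; S(2,2) = 17.1898
  k=3: S(3,0) = 57.0722; S(3,1) = 35.3153; S(3,2) = 21.8525; S(3,3) = 13.5220
Terminal payoffs V(N, i) = max(K - S_T, 0):
  V(3,0) = 0.000000; V(3,1) = 0.000000; V(3,2) = 4.177478; V(3,3) = 12.508022
Backward induction: V(k, i) = exp(-r*dt) * [p * V(k+1, i) + (1-p) * V(k+1, i+1)]; then take max(V_cont, immediate exercise) for American.
  V(2,0) = exp(-r*dt) * [p*0.000000 + (1-p)*0.000000] = 0.000000; exercise = 0.000000; V(2,0) = max -> 0.000000
  V(2,1) = exp(-r*dt) * [p*0.000000 + (1-p)*4.177478] = 2.280811; exercise = 0.000000; V(2,1) = max -> 2.280811
  V(2,2) = exp(-r*dt) * [p*4.177478 + (1-p)*12.508022] = 8.703898; exercise = 8.840197; V(2,2) = max -> 8.840197
  V(1,0) = exp(-r*dt) * [p*0.000000 + (1-p)*2.280811] = 1.245273; exercise = 0.000000; V(1,0) = max -> 1.245273
  V(1,1) = exp(-r*dt) * [p*2.280811 + (1-p)*8.840197] = 5.850149; exercise = 4.177478; V(1,1) = max -> 5.850149
  V(0,0) = exp(-r*dt) * [p*1.245273 + (1-p)*5.850149] = 3.752914; exercise = 0.000000; V(0,0) = max -> 3.752914

Answer: Price = V(0,0) = 3.7529
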